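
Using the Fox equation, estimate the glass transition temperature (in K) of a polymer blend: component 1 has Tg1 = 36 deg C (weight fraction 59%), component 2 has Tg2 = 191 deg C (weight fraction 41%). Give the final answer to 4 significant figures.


1/Tg = w1/Tg1 + w2/Tg2 (in Kelvin)
Tg1 = 309.15 K, Tg2 = 464.15 K
1/Tg = 0.59/309.15 + 0.41/464.15
Tg = 358.2 K


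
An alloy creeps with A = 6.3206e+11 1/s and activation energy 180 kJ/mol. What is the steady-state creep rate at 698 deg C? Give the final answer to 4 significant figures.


rate = A * exp(-Q / (R*T))
T = 698 + 273.15 = 971.15 K
rate = 6.3206e+11 * exp(-180e3 / (8.314 * 971.15))
rate = 131.5 1/s


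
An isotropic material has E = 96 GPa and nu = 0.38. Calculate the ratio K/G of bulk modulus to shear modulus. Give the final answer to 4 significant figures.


G = E / (2*(1+nu))
G = 96 / (2*(1+0.38)) = 34.7826 GPa
K = E / (3*(1-2*nu))
K = 96 / (3*(1-2*0.38)) = 133.333 GPa
K/G = 133.333 / 34.7826 = 3.833


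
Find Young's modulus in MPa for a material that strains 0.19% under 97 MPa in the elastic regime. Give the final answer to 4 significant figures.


E = sigma / epsilon
epsilon = 0.19% = 1.9e-03
E = 97 / 1.9e-03
E = 51050 MPa


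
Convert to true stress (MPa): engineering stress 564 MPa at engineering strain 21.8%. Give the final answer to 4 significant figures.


sigma_true = sigma_eng * (1 + epsilon_eng)
sigma_true = 564 * (1 + 0.218)
sigma_true = 687 MPa


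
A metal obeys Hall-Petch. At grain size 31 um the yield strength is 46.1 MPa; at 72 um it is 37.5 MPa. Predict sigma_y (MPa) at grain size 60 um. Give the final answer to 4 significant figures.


sigma_y = sigma0 + k / sqrt(d)
1/sqrt(d1) = 1/sqrt(3.1e-05) = 179.605;  1/sqrt(d2) = 117.851
k = (sigma1 - sigma2) / (1/sqrt(d1) - 1/sqrt(d2)) = (46.1 - 37.5) / (179.605 - 117.851) = 0.139262 MPa*m^0.5
sigma0 = sigma1 - k/sqrt(d1) = 46.1 - 0.139262*179.605 = 21.0878 MPa
sigma_y(d3) = 21.0878 + 0.139262 / sqrt(6e-05) = 39.07 MPa


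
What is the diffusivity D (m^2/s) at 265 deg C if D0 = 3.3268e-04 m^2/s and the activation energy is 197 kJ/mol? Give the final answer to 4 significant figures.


D = D0 * exp(-Qd / (R*T))
T = 538.15 K
D = 3.3268e-04 * exp(-197e3 / (8.314 * 538.15))
D = 2.511e-23 m^2/s


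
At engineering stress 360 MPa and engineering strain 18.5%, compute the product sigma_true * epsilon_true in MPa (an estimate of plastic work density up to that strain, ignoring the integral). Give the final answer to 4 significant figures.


sigma_true = sigma_eng * (1 + epsilon_eng)
sigma_true = 360 * (1 + 0.185) = 426.6 MPa
epsilon_true = ln(1 + epsilon_eng)
epsilon_true = ln(1 + 0.185) = 0.169743
sigma_true * epsilon_true = 426.6 * 0.169743 = 72.41 MPa


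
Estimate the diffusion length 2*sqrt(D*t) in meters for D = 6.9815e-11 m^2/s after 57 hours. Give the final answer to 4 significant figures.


t = 57 hr = 205200 s
Diffusion length = 2*sqrt(D*t)
= 2*sqrt(6.9815e-11 * 205200)
= 7.57e-03 m


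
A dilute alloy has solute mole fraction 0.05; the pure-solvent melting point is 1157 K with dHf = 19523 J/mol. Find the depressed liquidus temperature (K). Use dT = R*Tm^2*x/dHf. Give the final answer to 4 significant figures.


dT = R*Tm^2*x / dHf
dT = 8.314 * 1157^2 * 0.05 / 19523
dT = 28.5036 K
T_new = 1157 - 28.5036 = 1128 K


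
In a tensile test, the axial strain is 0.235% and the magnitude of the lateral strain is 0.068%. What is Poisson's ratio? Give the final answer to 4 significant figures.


nu = -epsilon_lat / epsilon_axial
Lateral strain is contraction (negative), so using magnitudes:
nu = 0.068 / 0.235
nu = 0.2894


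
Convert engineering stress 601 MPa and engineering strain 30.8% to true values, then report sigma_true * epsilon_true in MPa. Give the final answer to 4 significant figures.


sigma_true = sigma_eng * (1 + epsilon_eng)
sigma_true = 601 * (1 + 0.308) = 786.108 MPa
epsilon_true = ln(1 + epsilon_eng)
epsilon_true = ln(1 + 0.308) = 0.268499
sigma_true * epsilon_true = 786.108 * 0.268499 = 211.1 MPa


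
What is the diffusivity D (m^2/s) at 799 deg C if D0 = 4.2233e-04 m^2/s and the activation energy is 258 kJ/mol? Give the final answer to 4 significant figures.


D = D0 * exp(-Qd / (R*T))
T = 1072.15 K
D = 4.2233e-04 * exp(-258e3 / (8.314 * 1072.15))
D = 1.136e-16 m^2/s


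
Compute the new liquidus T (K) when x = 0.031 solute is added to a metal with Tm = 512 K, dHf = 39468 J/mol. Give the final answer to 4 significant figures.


dT = R*Tm^2*x / dHf
dT = 8.314 * 512^2 * 0.031 / 39468
dT = 1.71185 K
T_new = 512 - 1.71185 = 510.3 K


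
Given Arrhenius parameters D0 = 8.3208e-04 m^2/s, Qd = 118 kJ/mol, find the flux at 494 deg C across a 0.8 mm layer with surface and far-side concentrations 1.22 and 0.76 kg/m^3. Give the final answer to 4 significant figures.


Step 1: D = D0 * exp(-Qd/(R*T))
T = 494 + 273.15 = 767.15 K
D = 8.3208e-04 * exp(-118e3 / (8.314 * 767.15)) = 7.67976e-12 m^2/s
Step 2: J = D * (C1 - C2) / dx
J = 7.67976e-12 * (1.22 - 0.76) / 8e-04
J = 4.416e-09 kg/(m^2*s)


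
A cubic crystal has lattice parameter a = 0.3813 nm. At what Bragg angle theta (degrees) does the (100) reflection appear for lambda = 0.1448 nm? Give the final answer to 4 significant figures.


d = a / sqrt(h^2+k^2+l^2)
d = 0.3813 / sqrt(1) = 0.3813 nm
lambda = 2*d*sin(theta)  =>  sin(theta) = lambda / (2*d)
sin(theta) = 0.1448 / (2 * 0.3813) = 0.189877
theta = 10.95 deg


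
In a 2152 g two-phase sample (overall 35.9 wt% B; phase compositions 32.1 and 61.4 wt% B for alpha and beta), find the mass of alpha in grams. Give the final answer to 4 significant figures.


f_alpha = (C_beta - C0) / (C_beta - C_alpha)
f_alpha = (61.4 - 35.9) / (61.4 - 32.1) = 0.870307
m_alpha = f_alpha * m_total = 0.870307 * 2152 = 1873 g


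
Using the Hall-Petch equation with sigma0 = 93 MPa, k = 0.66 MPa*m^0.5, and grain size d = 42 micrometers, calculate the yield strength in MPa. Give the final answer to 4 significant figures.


sigma_y = sigma0 + k / sqrt(d)
d = 42 um = 4.2e-05 m
sigma_y = 93 + 0.66 / sqrt(4.2e-05)
sigma_y = 194.8 MPa


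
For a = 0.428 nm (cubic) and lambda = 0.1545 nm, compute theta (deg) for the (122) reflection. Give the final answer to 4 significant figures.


d = a / sqrt(h^2+k^2+l^2)
d = 0.428 / sqrt(9) = 0.142667 nm
lambda = 2*d*sin(theta)  =>  sin(theta) = lambda / (2*d)
sin(theta) = 0.1545 / (2 * 0.142667) = 0.541472
theta = 32.78 deg


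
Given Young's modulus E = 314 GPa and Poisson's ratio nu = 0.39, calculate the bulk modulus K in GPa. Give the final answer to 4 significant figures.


K = E / (3*(1-2*nu))
K = 314 / (3*(1-2*0.39))
K = 475.8 GPa


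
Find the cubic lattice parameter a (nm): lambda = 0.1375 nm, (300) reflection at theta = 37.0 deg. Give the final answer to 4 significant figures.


d = lambda / (2*sin(theta))
d = 0.1375 / (2*sin(37.0 deg))
d = 0.114238 nm
a = d * sqrt(h^2+k^2+l^2) = 0.114238 * sqrt(9)
a = 0.3427 nm


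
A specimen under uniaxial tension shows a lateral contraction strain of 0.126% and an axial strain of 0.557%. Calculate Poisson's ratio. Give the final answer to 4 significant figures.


nu = -epsilon_lat / epsilon_axial
Lateral strain is contraction (negative), so using magnitudes:
nu = 0.126 / 0.557
nu = 0.2262


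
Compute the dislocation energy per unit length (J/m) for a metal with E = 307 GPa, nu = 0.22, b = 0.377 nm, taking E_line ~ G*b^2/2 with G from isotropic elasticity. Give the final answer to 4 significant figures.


Step 1: G = E / (2*(1+nu))
G = 307 / (2*(1+0.22)) = 125.82 GPa = 1.2582e+11 Pa
Step 2: E_line = G*b^2/2
b = 0.377 nm = 3.77e-10 m
E_line = 0.5 * 1.2582e+11 * (3.77e-10)^2 = 8.941e-09 J/m


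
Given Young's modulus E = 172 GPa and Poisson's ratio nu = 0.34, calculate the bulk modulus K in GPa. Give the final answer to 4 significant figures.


K = E / (3*(1-2*nu))
K = 172 / (3*(1-2*0.34))
K = 179.2 GPa


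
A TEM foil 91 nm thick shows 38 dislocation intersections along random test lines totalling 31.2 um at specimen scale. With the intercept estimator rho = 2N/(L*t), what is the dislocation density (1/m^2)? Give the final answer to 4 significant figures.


rho = 2N / (L * t)
L = 31.2 um = 3.12e-05 m, t = 91 nm = 9.1e-08 m
rho = 2 * 38 / (3.12e-05 * 9.1e-08)
rho = 2.677e+13 1/m^2


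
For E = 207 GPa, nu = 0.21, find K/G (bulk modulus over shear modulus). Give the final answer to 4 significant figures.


G = E / (2*(1+nu))
G = 207 / (2*(1+0.21)) = 85.5372 GPa
K = E / (3*(1-2*nu))
K = 207 / (3*(1-2*0.21)) = 118.966 GPa
K/G = 118.966 / 85.5372 = 1.391


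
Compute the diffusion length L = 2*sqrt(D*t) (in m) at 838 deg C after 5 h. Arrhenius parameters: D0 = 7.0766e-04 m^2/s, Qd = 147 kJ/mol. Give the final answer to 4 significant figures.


Step 1: D = D0 * exp(-Qd/(R*T))
T = 1111.15 K
D = 7.0766e-04 * exp(-147e3 / (8.314 * 1111.15)) = 8.69309e-11 m^2/s
Step 2: L = 2*sqrt(D*t)
t = 5 h = 18000 s
L = 2*sqrt(8.69309e-11 * 18000) = 2.502e-03 m


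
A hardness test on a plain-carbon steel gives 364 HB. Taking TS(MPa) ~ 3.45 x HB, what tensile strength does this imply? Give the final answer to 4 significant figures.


TS (MPa) = 3.45 * HB
TS = 3.45 * 364
TS = 1256 MPa


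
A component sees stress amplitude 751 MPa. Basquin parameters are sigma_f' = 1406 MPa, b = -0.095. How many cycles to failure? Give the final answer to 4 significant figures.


sigma_a = sigma_f' * (2*Nf)^b
2*Nf = (sigma_a / sigma_f')^(1/b)
2*Nf = (751 / 1406)^(1/-0.095)
2*Nf = 735.857
Nf = 367.9 cycles


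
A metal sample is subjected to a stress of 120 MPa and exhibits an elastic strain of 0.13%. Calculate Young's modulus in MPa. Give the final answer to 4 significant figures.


E = sigma / epsilon
epsilon = 0.13% = 1.3e-03
E = 120 / 1.3e-03
E = 92310 MPa


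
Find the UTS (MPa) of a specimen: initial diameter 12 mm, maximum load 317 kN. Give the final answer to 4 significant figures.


A0 = pi*(d/2)^2 = pi*(12/2)^2 = 113.097 mm^2
UTS = F_max / A0 = 317*1000 / 113.097
UTS = 2803 MPa


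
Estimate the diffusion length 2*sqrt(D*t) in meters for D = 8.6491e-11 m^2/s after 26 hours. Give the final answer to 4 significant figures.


t = 26 hr = 93600 s
Diffusion length = 2*sqrt(D*t)
= 2*sqrt(8.6491e-11 * 93600)
= 5.691e-03 m


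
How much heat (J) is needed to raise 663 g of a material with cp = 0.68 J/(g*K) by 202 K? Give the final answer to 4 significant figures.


Q = m * cp * dT
Q = 663 * 0.68 * 202
Q = 91070 J


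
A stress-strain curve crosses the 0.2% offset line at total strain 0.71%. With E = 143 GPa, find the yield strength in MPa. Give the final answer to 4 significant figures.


Offset strain = 0.002
Elastic strain at yield = total_strain - offset = 7.1e-03 - 0.002 = 5.1e-03
sigma_y = E * elastic_strain = 143000 * 5.1e-03
sigma_y = 729.3 MPa


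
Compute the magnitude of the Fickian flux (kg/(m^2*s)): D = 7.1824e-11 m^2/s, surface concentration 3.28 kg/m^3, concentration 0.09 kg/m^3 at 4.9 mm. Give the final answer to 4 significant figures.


J = -D * (dC/dx) = D * (C1 - C2) / dx
J = 7.1824e-11 * (3.28 - 0.09) / 4.9e-03
J = 4.676e-08 kg/(m^2*s)


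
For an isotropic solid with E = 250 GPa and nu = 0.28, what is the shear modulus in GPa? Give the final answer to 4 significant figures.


G = E / (2*(1+nu))
G = 250 / (2*(1+0.28))
G = 97.66 GPa


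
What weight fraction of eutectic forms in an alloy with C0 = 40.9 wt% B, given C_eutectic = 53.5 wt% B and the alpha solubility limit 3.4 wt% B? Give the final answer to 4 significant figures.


f_primary = (C_e - C0) / (C_e - C_alpha_max)
f_primary = (53.5 - 40.9) / (53.5 - 3.4)
f_primary = 0.251497
f_eutectic = 1 - 0.251497 = 0.7485


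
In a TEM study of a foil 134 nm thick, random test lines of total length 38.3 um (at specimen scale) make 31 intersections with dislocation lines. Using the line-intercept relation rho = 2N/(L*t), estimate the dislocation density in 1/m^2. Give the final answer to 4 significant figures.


rho = 2N / (L * t)
L = 38.3 um = 3.83e-05 m, t = 134 nm = 1.34e-07 m
rho = 2 * 31 / (3.83e-05 * 1.34e-07)
rho = 1.208e+13 1/m^2


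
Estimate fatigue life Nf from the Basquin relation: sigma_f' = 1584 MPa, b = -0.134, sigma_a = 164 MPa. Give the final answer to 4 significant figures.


sigma_a = sigma_f' * (2*Nf)^b
2*Nf = (sigma_a / sigma_f')^(1/b)
2*Nf = (164 / 1584)^(1/-0.134)
2*Nf = 2.23916e+07
Nf = 1.12e+07 cycles


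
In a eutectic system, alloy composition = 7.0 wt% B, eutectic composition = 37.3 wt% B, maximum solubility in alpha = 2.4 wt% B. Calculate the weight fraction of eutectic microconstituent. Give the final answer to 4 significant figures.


f_primary = (C_e - C0) / (C_e - C_alpha_max)
f_primary = (37.3 - 7.0) / (37.3 - 2.4)
f_primary = 0.868195
f_eutectic = 1 - 0.868195 = 0.1318


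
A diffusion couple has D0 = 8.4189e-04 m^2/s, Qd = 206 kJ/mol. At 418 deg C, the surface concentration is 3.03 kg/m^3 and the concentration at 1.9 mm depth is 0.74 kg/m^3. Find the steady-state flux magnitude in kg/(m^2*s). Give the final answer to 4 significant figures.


Step 1: D = D0 * exp(-Qd/(R*T))
T = 418 + 273.15 = 691.15 K
D = 8.4189e-04 * exp(-206e3 / (8.314 * 691.15)) = 2.26961e-19 m^2/s
Step 2: J = D * (C1 - C2) / dx
J = 2.26961e-19 * (3.03 - 0.74) / 1.9e-03
J = 2.735e-16 kg/(m^2*s)


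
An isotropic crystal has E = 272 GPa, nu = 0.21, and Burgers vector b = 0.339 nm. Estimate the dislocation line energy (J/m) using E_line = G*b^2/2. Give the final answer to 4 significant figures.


Step 1: G = E / (2*(1+nu))
G = 272 / (2*(1+0.21)) = 112.397 GPa = 1.12397e+11 Pa
Step 2: E_line = G*b^2/2
b = 0.339 nm = 3.39e-10 m
E_line = 0.5 * 1.12397e+11 * (3.39e-10)^2 = 6.458e-09 J/m


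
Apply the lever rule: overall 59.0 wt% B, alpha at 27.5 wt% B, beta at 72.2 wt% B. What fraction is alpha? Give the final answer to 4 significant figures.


f_alpha = (C_beta - C0) / (C_beta - C_alpha)
f_alpha = (72.2 - 59.0) / (72.2 - 27.5)
f_alpha = 0.2953


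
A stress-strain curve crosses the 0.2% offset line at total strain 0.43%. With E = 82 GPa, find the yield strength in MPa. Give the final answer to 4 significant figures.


Offset strain = 0.002
Elastic strain at yield = total_strain - offset = 4.3e-03 - 0.002 = 2.3e-03
sigma_y = E * elastic_strain = 82000 * 2.3e-03
sigma_y = 188.6 MPa


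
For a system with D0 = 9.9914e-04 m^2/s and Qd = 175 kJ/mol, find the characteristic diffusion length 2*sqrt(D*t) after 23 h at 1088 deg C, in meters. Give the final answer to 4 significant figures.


Step 1: D = D0 * exp(-Qd/(R*T))
T = 1361.15 K
D = 9.9914e-04 * exp(-175e3 / (8.314 * 1361.15)) = 1.92173e-10 m^2/s
Step 2: L = 2*sqrt(D*t)
t = 23 h = 82800 s
L = 2*sqrt(1.92173e-10 * 82800) = 7.978e-03 m


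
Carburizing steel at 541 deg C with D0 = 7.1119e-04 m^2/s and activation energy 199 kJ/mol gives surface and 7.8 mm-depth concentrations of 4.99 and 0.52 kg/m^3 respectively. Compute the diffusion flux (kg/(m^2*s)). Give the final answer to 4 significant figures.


Step 1: D = D0 * exp(-Qd/(R*T))
T = 541 + 273.15 = 814.15 K
D = 7.1119e-04 * exp(-199e3 / (8.314 * 814.15)) = 1.21334e-16 m^2/s
Step 2: J = D * (C1 - C2) / dx
J = 1.21334e-16 * (4.99 - 0.52) / 7.8e-03
J = 6.953e-14 kg/(m^2*s)


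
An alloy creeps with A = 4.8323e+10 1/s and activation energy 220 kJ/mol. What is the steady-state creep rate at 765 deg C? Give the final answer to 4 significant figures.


rate = A * exp(-Q / (R*T))
T = 765 + 273.15 = 1038.15 K
rate = 4.8323e+10 * exp(-220e3 / (8.314 * 1038.15))
rate = 0.4116 1/s


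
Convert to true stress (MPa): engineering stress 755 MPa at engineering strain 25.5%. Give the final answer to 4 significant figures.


sigma_true = sigma_eng * (1 + epsilon_eng)
sigma_true = 755 * (1 + 0.255)
sigma_true = 947.5 MPa


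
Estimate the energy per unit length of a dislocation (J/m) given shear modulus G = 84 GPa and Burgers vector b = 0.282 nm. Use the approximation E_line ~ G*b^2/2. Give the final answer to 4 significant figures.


E = G*b^2/2
b = 0.282 nm = 2.82e-10 m
G = 84 GPa = 8.4e+10 Pa
E = 0.5 * 8.4e+10 * (2.82e-10)^2
E = 3.34e-09 J/m


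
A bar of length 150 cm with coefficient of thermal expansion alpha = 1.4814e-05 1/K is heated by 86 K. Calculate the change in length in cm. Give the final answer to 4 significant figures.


dL = L0 * alpha * dT
dL = 150 * 1.4814e-05 * 86
dL = 0.1911 cm


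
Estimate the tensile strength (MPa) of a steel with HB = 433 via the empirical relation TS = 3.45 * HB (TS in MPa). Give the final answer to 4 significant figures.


TS (MPa) = 3.45 * HB
TS = 3.45 * 433
TS = 1494 MPa


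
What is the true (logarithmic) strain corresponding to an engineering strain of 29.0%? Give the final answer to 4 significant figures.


epsilon_true = ln(1 + epsilon_eng)
epsilon_true = ln(1 + 0.29)
epsilon_true = 0.2546


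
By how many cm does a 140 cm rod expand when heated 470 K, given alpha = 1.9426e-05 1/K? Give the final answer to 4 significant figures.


dL = L0 * alpha * dT
dL = 140 * 1.9426e-05 * 470
dL = 1.278 cm


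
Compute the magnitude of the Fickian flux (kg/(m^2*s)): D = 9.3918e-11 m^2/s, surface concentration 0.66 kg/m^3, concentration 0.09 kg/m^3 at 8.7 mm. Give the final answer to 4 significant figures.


J = -D * (dC/dx) = D * (C1 - C2) / dx
J = 9.3918e-11 * (0.66 - 0.09) / 8.7e-03
J = 6.153e-09 kg/(m^2*s)


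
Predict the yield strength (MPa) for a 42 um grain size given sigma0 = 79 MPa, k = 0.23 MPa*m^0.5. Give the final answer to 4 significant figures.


sigma_y = sigma0 + k / sqrt(d)
d = 42 um = 4.2e-05 m
sigma_y = 79 + 0.23 / sqrt(4.2e-05)
sigma_y = 114.5 MPa


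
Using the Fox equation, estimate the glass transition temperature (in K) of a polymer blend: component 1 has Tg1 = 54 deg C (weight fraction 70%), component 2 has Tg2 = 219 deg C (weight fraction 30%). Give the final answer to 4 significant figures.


1/Tg = w1/Tg1 + w2/Tg2 (in Kelvin)
Tg1 = 327.15 K, Tg2 = 492.15 K
1/Tg = 0.7/327.15 + 0.3/492.15
Tg = 363.7 K


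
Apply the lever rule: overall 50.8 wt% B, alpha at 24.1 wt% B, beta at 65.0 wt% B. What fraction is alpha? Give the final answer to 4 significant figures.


f_alpha = (C_beta - C0) / (C_beta - C_alpha)
f_alpha = (65.0 - 50.8) / (65.0 - 24.1)
f_alpha = 0.3472


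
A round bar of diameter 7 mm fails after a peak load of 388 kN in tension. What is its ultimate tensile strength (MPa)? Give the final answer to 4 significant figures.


A0 = pi*(d/2)^2 = pi*(7/2)^2 = 38.4845 mm^2
UTS = F_max / A0 = 388*1000 / 38.4845
UTS = 10080 MPa


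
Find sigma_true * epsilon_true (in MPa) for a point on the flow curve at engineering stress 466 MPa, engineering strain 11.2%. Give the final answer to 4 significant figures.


sigma_true = sigma_eng * (1 + epsilon_eng)
sigma_true = 466 * (1 + 0.112) = 518.192 MPa
epsilon_true = ln(1 + epsilon_eng)
epsilon_true = ln(1 + 0.112) = 0.10616
sigma_true * epsilon_true = 518.192 * 0.10616 = 55.01 MPa


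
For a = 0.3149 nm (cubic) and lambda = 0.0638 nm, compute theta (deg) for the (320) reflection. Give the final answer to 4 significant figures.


d = a / sqrt(h^2+k^2+l^2)
d = 0.3149 / sqrt(13) = 0.0873375 nm
lambda = 2*d*sin(theta)  =>  sin(theta) = lambda / (2*d)
sin(theta) = 0.0638 / (2 * 0.0873375) = 0.36525
theta = 21.42 deg


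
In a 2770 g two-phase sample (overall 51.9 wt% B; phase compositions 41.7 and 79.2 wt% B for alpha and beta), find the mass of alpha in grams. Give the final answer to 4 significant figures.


f_alpha = (C_beta - C0) / (C_beta - C_alpha)
f_alpha = (79.2 - 51.9) / (79.2 - 41.7) = 0.728
m_alpha = f_alpha * m_total = 0.728 * 2770 = 2017 g


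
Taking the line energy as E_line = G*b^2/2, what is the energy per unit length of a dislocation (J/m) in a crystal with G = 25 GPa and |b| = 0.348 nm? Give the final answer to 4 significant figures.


E = G*b^2/2
b = 0.348 nm = 3.48e-10 m
G = 25 GPa = 2.5e+10 Pa
E = 0.5 * 2.5e+10 * (3.48e-10)^2
E = 1.514e-09 J/m


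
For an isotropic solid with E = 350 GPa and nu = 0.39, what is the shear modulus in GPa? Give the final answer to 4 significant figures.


G = E / (2*(1+nu))
G = 350 / (2*(1+0.39))
G = 125.9 GPa


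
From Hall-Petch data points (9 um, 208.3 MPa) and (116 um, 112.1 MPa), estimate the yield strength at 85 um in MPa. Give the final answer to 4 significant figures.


sigma_y = sigma0 + k / sqrt(d)
1/sqrt(d1) = 1/sqrt(9e-06) = 333.333;  1/sqrt(d2) = 92.8477
k = (sigma1 - sigma2) / (1/sqrt(d1) - 1/sqrt(d2)) = (208.3 - 112.1) / (333.333 - 92.8477) = 0.400024 MPa*m^0.5
sigma0 = sigma1 - k/sqrt(d1) = 208.3 - 0.400024*333.333 = 74.9587 MPa
sigma_y(d3) = 74.9587 + 0.400024 / sqrt(8.5e-05) = 118.3 MPa


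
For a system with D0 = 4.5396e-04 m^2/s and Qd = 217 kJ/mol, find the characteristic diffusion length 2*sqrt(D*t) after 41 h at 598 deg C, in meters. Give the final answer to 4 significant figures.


Step 1: D = D0 * exp(-Qd/(R*T))
T = 871.15 K
D = 4.5396e-04 * exp(-217e3 / (8.314 * 871.15)) = 4.41679e-17 m^2/s
Step 2: L = 2*sqrt(D*t)
t = 41 h = 147600 s
L = 2*sqrt(4.41679e-17 * 147600) = 5.107e-06 m


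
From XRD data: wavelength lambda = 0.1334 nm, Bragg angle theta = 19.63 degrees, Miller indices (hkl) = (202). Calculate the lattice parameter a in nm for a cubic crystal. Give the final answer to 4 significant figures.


d = lambda / (2*sin(theta))
d = 0.1334 / (2*sin(19.63 deg))
d = 0.198545 nm
a = d * sqrt(h^2+k^2+l^2) = 0.198545 * sqrt(8)
a = 0.5616 nm


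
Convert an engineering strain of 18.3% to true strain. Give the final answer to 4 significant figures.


epsilon_true = ln(1 + epsilon_eng)
epsilon_true = ln(1 + 0.183)
epsilon_true = 0.1681


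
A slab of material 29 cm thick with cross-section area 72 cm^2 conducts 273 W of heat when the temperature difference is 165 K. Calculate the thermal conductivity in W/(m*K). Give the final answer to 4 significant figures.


k = Q*L / (A*dT)
L = 0.29 m, A = 7.2e-03 m^2
k = 273 * 0.29 / (7.2e-03 * 165)
k = 66.64 W/(m*K)


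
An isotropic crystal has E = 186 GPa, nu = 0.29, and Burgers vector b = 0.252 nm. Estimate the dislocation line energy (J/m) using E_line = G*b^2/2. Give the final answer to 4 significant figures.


Step 1: G = E / (2*(1+nu))
G = 186 / (2*(1+0.29)) = 72.093 GPa = 7.2093e+10 Pa
Step 2: E_line = G*b^2/2
b = 0.252 nm = 2.52e-10 m
E_line = 0.5 * 7.2093e+10 * (2.52e-10)^2 = 2.289e-09 J/m


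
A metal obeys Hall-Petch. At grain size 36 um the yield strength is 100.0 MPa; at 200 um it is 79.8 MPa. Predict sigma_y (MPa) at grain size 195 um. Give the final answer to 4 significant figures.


sigma_y = sigma0 + k / sqrt(d)
1/sqrt(d1) = 1/sqrt(3.6e-05) = 166.667;  1/sqrt(d2) = 70.7107
k = (sigma1 - sigma2) / (1/sqrt(d1) - 1/sqrt(d2)) = (100.0 - 79.8) / (166.667 - 70.7107) = 0.210513 MPa*m^0.5
sigma0 = sigma1 - k/sqrt(d1) = 100.0 - 0.210513*166.667 = 64.9145 MPa
sigma_y(d3) = 64.9145 + 0.210513 / sqrt(1.95e-04) = 79.99 MPa


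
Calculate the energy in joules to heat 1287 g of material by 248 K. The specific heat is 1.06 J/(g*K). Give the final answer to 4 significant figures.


Q = m * cp * dT
Q = 1287 * 1.06 * 248
Q = 338300 J


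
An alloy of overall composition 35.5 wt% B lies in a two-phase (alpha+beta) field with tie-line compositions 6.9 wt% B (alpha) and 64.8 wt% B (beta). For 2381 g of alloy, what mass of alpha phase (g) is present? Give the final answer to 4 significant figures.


f_alpha = (C_beta - C0) / (C_beta - C_alpha)
f_alpha = (64.8 - 35.5) / (64.8 - 6.9) = 0.506045
m_alpha = f_alpha * m_total = 0.506045 * 2381 = 1205 g


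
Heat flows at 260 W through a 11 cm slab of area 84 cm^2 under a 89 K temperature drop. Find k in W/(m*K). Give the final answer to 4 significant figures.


k = Q*L / (A*dT)
L = 0.11 m, A = 8.4e-03 m^2
k = 260 * 0.11 / (8.4e-03 * 89)
k = 38.26 W/(m*K)


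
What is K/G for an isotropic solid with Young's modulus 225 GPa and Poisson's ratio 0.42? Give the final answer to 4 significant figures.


G = E / (2*(1+nu))
G = 225 / (2*(1+0.42)) = 79.2254 GPa
K = E / (3*(1-2*nu))
K = 225 / (3*(1-2*0.42)) = 468.75 GPa
K/G = 468.75 / 79.2254 = 5.917


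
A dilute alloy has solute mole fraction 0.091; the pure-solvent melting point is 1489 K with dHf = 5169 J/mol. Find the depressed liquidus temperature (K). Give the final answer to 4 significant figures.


dT = R*Tm^2*x / dHf
dT = 8.314 * 1489^2 * 0.091 / 5169
dT = 324.515 K
T_new = 1489 - 324.515 = 1164 K


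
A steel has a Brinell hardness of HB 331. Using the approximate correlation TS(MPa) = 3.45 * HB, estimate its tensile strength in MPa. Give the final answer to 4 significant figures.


TS (MPa) = 3.45 * HB
TS = 3.45 * 331
TS = 1142 MPa


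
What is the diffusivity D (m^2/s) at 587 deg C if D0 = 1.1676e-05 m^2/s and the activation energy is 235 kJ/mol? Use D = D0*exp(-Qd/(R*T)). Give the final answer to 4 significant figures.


D = D0 * exp(-Qd / (R*T))
T = 860.15 K
D = 1.1676e-05 * exp(-235e3 / (8.314 * 860.15))
D = 6.25e-20 m^2/s


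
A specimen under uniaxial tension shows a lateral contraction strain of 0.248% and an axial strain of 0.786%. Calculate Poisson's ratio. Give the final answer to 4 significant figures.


nu = -epsilon_lat / epsilon_axial
Lateral strain is contraction (negative), so using magnitudes:
nu = 0.248 / 0.786
nu = 0.3155


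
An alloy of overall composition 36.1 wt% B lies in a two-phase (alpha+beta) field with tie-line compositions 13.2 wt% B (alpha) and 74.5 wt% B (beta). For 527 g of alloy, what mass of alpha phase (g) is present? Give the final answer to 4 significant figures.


f_alpha = (C_beta - C0) / (C_beta - C_alpha)
f_alpha = (74.5 - 36.1) / (74.5 - 13.2) = 0.626427
m_alpha = f_alpha * m_total = 0.626427 * 527 = 330.1 g


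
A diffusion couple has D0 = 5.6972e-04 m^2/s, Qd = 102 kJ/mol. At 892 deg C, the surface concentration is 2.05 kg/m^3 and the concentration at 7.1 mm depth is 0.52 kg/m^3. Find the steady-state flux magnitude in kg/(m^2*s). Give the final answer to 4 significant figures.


Step 1: D = D0 * exp(-Qd/(R*T))
T = 892 + 273.15 = 1165.15 K
D = 5.6972e-04 * exp(-102e3 / (8.314 * 1165.15)) = 1.52318e-08 m^2/s
Step 2: J = D * (C1 - C2) / dx
J = 1.52318e-08 * (2.05 - 0.52) / 7.1e-03
J = 3.282e-06 kg/(m^2*s)


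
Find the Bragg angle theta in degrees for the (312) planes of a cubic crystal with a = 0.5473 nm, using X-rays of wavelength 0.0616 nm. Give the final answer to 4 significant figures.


d = a / sqrt(h^2+k^2+l^2)
d = 0.5473 / sqrt(14) = 0.146272 nm
lambda = 2*d*sin(theta)  =>  sin(theta) = lambda / (2*d)
sin(theta) = 0.0616 / (2 * 0.146272) = 0.210567
theta = 12.16 deg


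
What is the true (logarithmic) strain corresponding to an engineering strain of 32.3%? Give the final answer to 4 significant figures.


epsilon_true = ln(1 + epsilon_eng)
epsilon_true = ln(1 + 0.323)
epsilon_true = 0.2799


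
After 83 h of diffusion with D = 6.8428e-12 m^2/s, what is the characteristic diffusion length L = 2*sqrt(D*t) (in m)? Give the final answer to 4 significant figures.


t = 83 hr = 298800 s
Diffusion length = 2*sqrt(D*t)
= 2*sqrt(6.8428e-12 * 298800)
= 2.86e-03 m


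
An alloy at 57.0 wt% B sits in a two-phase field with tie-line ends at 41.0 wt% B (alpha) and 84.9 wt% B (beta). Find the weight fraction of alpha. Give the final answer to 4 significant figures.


f_alpha = (C_beta - C0) / (C_beta - C_alpha)
f_alpha = (84.9 - 57.0) / (84.9 - 41.0)
f_alpha = 0.6355


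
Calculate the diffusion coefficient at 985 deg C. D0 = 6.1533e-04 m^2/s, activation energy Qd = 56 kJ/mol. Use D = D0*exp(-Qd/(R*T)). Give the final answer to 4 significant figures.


D = D0 * exp(-Qd / (R*T))
T = 1258.15 K
D = 6.1533e-04 * exp(-56e3 / (8.314 * 1258.15))
D = 2.911e-06 m^2/s


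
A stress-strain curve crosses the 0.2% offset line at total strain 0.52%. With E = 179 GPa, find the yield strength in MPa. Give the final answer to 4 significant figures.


Offset strain = 0.002
Elastic strain at yield = total_strain - offset = 5.2e-03 - 0.002 = 3.2e-03
sigma_y = E * elastic_strain = 179000 * 3.2e-03
sigma_y = 572.8 MPa


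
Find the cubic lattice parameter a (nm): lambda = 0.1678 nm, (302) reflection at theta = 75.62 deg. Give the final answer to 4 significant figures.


d = lambda / (2*sin(theta))
d = 0.1678 / (2*sin(75.62 deg))
d = 0.0866136 nm
a = d * sqrt(h^2+k^2+l^2) = 0.0866136 * sqrt(13)
a = 0.3123 nm


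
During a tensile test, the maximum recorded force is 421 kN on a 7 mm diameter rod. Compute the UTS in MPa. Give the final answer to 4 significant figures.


A0 = pi*(d/2)^2 = pi*(7/2)^2 = 38.4845 mm^2
UTS = F_max / A0 = 421*1000 / 38.4845
UTS = 10940 MPa


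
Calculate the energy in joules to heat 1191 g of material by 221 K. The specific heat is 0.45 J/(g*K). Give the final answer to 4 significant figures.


Q = m * cp * dT
Q = 1191 * 0.45 * 221
Q = 118400 J


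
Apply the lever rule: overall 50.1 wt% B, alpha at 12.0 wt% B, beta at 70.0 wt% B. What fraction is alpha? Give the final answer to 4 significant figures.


f_alpha = (C_beta - C0) / (C_beta - C_alpha)
f_alpha = (70.0 - 50.1) / (70.0 - 12.0)
f_alpha = 0.3431


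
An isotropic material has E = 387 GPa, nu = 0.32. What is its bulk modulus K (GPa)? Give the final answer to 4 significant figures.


K = E / (3*(1-2*nu))
K = 387 / (3*(1-2*0.32))
K = 358.3 GPa


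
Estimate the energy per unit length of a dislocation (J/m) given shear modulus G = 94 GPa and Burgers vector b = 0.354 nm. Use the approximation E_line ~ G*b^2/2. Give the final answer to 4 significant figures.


E = G*b^2/2
b = 0.354 nm = 3.54e-10 m
G = 94 GPa = 9.4e+10 Pa
E = 0.5 * 9.4e+10 * (3.54e-10)^2
E = 5.89e-09 J/m


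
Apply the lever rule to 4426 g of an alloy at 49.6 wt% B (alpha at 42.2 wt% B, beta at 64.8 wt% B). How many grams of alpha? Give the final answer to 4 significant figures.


f_alpha = (C_beta - C0) / (C_beta - C_alpha)
f_alpha = (64.8 - 49.6) / (64.8 - 42.2) = 0.672566
m_alpha = f_alpha * m_total = 0.672566 * 4426 = 2977 g


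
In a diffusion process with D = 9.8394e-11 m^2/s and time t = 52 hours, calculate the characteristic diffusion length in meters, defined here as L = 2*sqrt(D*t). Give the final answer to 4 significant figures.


t = 52 hr = 187200 s
Diffusion length = 2*sqrt(D*t)
= 2*sqrt(9.8394e-11 * 187200)
= 8.584e-03 m


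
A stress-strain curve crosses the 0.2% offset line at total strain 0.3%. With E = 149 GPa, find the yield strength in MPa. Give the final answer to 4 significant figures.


Offset strain = 0.002
Elastic strain at yield = total_strain - offset = 3e-03 - 0.002 = 1e-03
sigma_y = E * elastic_strain = 149000 * 1e-03
sigma_y = 149 MPa


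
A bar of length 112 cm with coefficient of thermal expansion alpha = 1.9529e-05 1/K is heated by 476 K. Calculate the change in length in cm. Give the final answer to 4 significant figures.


dL = L0 * alpha * dT
dL = 112 * 1.9529e-05 * 476
dL = 1.041 cm


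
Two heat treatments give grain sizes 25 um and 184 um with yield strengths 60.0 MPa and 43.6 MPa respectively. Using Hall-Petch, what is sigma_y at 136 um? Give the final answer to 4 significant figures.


sigma_y = sigma0 + k / sqrt(d)
1/sqrt(d1) = 1/sqrt(2.5e-05) = 200;  1/sqrt(d2) = 73.721
k = (sigma1 - sigma2) / (1/sqrt(d1) - 1/sqrt(d2)) = (60.0 - 43.6) / (200 - 73.721) = 0.129871 MPa*m^0.5
sigma0 = sigma1 - k/sqrt(d1) = 60.0 - 0.129871*200 = 34.0258 MPa
sigma_y(d3) = 34.0258 + 0.129871 / sqrt(1.36e-04) = 45.16 MPa


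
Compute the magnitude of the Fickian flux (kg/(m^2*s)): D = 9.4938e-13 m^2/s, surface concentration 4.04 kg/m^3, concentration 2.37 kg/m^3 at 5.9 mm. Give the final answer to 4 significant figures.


J = -D * (dC/dx) = D * (C1 - C2) / dx
J = 9.4938e-13 * (4.04 - 2.37) / 5.9e-03
J = 2.687e-10 kg/(m^2*s)


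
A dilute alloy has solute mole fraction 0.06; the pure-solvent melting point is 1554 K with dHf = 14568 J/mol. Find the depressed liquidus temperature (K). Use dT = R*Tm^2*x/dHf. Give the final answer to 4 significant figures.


dT = R*Tm^2*x / dHf
dT = 8.314 * 1554^2 * 0.06 / 14568
dT = 82.692 K
T_new = 1554 - 82.692 = 1471 K


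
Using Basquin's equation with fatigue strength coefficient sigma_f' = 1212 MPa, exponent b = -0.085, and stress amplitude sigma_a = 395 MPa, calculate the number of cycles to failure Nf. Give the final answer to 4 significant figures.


sigma_a = sigma_f' * (2*Nf)^b
2*Nf = (sigma_a / sigma_f')^(1/b)
2*Nf = (395 / 1212)^(1/-0.085)
2*Nf = 534934
Nf = 267500 cycles


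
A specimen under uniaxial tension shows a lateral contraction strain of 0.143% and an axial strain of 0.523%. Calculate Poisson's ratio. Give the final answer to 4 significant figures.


nu = -epsilon_lat / epsilon_axial
Lateral strain is contraction (negative), so using magnitudes:
nu = 0.143 / 0.523
nu = 0.2734


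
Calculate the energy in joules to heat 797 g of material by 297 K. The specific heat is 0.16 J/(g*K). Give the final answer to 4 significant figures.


Q = m * cp * dT
Q = 797 * 0.16 * 297
Q = 37870 J


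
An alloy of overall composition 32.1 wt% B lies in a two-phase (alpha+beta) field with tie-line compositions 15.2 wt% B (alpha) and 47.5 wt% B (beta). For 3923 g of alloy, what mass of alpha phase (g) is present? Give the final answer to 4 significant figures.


f_alpha = (C_beta - C0) / (C_beta - C_alpha)
f_alpha = (47.5 - 32.1) / (47.5 - 15.2) = 0.47678
m_alpha = f_alpha * m_total = 0.47678 * 3923 = 1870 g


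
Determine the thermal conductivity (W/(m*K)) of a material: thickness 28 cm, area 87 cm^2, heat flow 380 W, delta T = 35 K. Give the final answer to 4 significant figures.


k = Q*L / (A*dT)
L = 0.28 m, A = 8.7e-03 m^2
k = 380 * 0.28 / (8.7e-03 * 35)
k = 349.4 W/(m*K)


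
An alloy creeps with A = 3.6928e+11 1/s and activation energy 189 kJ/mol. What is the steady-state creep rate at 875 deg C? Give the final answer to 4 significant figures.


rate = A * exp(-Q / (R*T))
T = 875 + 273.15 = 1148.15 K
rate = 3.6928e+11 * exp(-189e3 / (8.314 * 1148.15))
rate = 930.2 1/s


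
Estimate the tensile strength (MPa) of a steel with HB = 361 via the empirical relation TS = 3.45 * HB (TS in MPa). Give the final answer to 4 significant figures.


TS (MPa) = 3.45 * HB
TS = 3.45 * 361
TS = 1245 MPa


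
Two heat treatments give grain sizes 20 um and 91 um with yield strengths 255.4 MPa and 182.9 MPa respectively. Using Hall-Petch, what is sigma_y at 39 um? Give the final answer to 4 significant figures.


sigma_y = sigma0 + k / sqrt(d)
1/sqrt(d1) = 1/sqrt(2e-05) = 223.607;  1/sqrt(d2) = 104.828
k = (sigma1 - sigma2) / (1/sqrt(d1) - 1/sqrt(d2)) = (255.4 - 182.9) / (223.607 - 104.828) = 0.610381 MPa*m^0.5
sigma0 = sigma1 - k/sqrt(d1) = 255.4 - 0.610381*223.607 = 118.915 MPa
sigma_y(d3) = 118.915 + 0.610381 / sqrt(3.9e-05) = 216.7 MPa


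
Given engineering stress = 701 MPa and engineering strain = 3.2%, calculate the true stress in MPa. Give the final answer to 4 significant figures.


sigma_true = sigma_eng * (1 + epsilon_eng)
sigma_true = 701 * (1 + 0.032)
sigma_true = 723.4 MPa


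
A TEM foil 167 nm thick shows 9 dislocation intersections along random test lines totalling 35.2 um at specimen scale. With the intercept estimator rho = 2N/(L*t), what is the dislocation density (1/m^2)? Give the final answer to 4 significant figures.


rho = 2N / (L * t)
L = 35.2 um = 3.52e-05 m, t = 167 nm = 1.67e-07 m
rho = 2 * 9 / (3.52e-05 * 1.67e-07)
rho = 3.062e+12 1/m^2


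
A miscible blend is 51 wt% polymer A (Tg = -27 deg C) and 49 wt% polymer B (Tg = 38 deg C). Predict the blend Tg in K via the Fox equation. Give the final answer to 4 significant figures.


1/Tg = w1/Tg1 + w2/Tg2 (in Kelvin)
Tg1 = 246.15 K, Tg2 = 311.15 K
1/Tg = 0.51/246.15 + 0.49/311.15
Tg = 274.2 K


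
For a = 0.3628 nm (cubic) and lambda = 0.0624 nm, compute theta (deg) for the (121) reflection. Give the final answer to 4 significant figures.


d = a / sqrt(h^2+k^2+l^2)
d = 0.3628 / sqrt(6) = 0.148112 nm
lambda = 2*d*sin(theta)  =>  sin(theta) = lambda / (2*d)
sin(theta) = 0.0624 / (2 * 0.148112) = 0.210651
theta = 12.16 deg


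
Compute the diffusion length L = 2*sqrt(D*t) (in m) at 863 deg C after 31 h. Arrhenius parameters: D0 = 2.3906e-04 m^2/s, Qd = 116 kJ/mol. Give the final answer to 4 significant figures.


Step 1: D = D0 * exp(-Qd/(R*T))
T = 1136.15 K
D = 2.3906e-04 * exp(-116e3 / (8.314 * 1136.15)) = 1.10968e-09 m^2/s
Step 2: L = 2*sqrt(D*t)
t = 31 h = 111600 s
L = 2*sqrt(1.10968e-09 * 111600) = 0.02226 m


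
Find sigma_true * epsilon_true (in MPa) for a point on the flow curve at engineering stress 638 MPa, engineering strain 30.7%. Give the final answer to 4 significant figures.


sigma_true = sigma_eng * (1 + epsilon_eng)
sigma_true = 638 * (1 + 0.307) = 833.866 MPa
epsilon_true = ln(1 + epsilon_eng)
epsilon_true = ln(1 + 0.307) = 0.267734
sigma_true * epsilon_true = 833.866 * 0.267734 = 223.3 MPa


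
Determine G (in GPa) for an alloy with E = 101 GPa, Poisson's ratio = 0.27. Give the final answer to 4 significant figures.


G = E / (2*(1+nu))
G = 101 / (2*(1+0.27))
G = 39.76 GPa


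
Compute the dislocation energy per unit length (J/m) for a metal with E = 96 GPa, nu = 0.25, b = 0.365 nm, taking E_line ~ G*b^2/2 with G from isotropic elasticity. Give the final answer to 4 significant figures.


Step 1: G = E / (2*(1+nu))
G = 96 / (2*(1+0.25)) = 38.4 GPa = 3.84e+10 Pa
Step 2: E_line = G*b^2/2
b = 0.365 nm = 3.65e-10 m
E_line = 0.5 * 3.84e+10 * (3.65e-10)^2 = 2.558e-09 J/m


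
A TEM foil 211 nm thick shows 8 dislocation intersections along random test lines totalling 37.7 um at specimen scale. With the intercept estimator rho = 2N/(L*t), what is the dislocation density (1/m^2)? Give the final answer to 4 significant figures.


rho = 2N / (L * t)
L = 37.7 um = 3.77e-05 m, t = 211 nm = 2.11e-07 m
rho = 2 * 8 / (3.77e-05 * 2.11e-07)
rho = 2.011e+12 1/m^2


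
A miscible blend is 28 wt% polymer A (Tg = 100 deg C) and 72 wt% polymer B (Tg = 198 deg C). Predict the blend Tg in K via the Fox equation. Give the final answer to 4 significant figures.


1/Tg = w1/Tg1 + w2/Tg2 (in Kelvin)
Tg1 = 373.15 K, Tg2 = 471.15 K
1/Tg = 0.28/373.15 + 0.72/471.15
Tg = 438.9 K


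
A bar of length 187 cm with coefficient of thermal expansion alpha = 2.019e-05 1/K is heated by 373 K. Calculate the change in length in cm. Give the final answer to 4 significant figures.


dL = L0 * alpha * dT
dL = 187 * 2.019e-05 * 373
dL = 1.408 cm


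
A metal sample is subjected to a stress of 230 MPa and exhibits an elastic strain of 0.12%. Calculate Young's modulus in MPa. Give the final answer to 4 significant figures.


E = sigma / epsilon
epsilon = 0.12% = 1.2e-03
E = 230 / 1.2e-03
E = 191700 MPa


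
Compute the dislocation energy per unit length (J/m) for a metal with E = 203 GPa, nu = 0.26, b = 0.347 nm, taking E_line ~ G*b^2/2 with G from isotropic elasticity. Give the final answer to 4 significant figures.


Step 1: G = E / (2*(1+nu))
G = 203 / (2*(1+0.26)) = 80.5556 GPa = 8.05556e+10 Pa
Step 2: E_line = G*b^2/2
b = 0.347 nm = 3.47e-10 m
E_line = 0.5 * 8.05556e+10 * (3.47e-10)^2 = 4.85e-09 J/m


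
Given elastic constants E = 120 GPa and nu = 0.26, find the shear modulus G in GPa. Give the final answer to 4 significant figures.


G = E / (2*(1+nu))
G = 120 / (2*(1+0.26))
G = 47.62 GPa


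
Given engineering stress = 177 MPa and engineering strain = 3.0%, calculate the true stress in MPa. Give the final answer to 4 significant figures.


sigma_true = sigma_eng * (1 + epsilon_eng)
sigma_true = 177 * (1 + 0.03)
sigma_true = 182.3 MPa


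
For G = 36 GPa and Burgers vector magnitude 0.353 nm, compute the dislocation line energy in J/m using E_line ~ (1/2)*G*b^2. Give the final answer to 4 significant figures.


E = G*b^2/2
b = 0.353 nm = 3.53e-10 m
G = 36 GPa = 3.6e+10 Pa
E = 0.5 * 3.6e+10 * (3.53e-10)^2
E = 2.243e-09 J/m
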